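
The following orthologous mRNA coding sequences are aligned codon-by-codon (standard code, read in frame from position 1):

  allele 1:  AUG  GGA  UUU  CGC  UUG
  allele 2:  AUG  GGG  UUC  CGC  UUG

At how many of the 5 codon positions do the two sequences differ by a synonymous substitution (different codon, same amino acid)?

Codon 1: AUG Met / AUG Met — identical.
Codon 2: GGA Gly / GGG Gly — synonymous.
Codon 3: UUU Phe / UUC Phe — synonymous.
Codon 4: CGC Arg / CGC Arg — identical.
Codon 5: UUG Leu / UUG Leu — identical.
Synonymous differences: 2.

2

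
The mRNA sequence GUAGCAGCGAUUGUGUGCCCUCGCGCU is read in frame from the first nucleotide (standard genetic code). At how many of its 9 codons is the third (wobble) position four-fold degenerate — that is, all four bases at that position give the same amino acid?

7

Codon 1 GUA (Val): third position 4-fold.
Codon 2 GCA (Ala): third position 4-fold.
Codon 3 GCG (Ala): third position 4-fold.
Codon 4 AUU (Ile): third position 3-fold.
Codon 5 GUG (Val): third position 4-fold.
Codon 6 UGC (Cys): third position 2-fold.
Codon 7 CCU (Pro): third position 4-fold.
Codon 8 CGC (Arg): third position 4-fold.
Codon 9 GCU (Ala): third position 4-fold.
Four-fold degenerate third positions: 7.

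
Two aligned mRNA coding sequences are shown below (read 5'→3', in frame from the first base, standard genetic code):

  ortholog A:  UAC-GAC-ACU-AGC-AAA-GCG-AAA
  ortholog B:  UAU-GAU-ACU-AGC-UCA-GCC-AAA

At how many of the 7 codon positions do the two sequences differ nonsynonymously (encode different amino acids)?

Codon 1: UAC Tyr / UAU Tyr — synonymous.
Codon 2: GAC Asp / GAU Asp — synonymous.
Codon 3: ACU Thr / ACU Thr — identical.
Codon 4: AGC Ser / AGC Ser — identical.
Codon 5: AAA Lys / UCA Ser — nonsynonymous.
Codon 6: GCG Ala / GCC Ala — synonymous.
Codon 7: AAA Lys / AAA Lys — identical.
Nonsynonymous differences: 1.

1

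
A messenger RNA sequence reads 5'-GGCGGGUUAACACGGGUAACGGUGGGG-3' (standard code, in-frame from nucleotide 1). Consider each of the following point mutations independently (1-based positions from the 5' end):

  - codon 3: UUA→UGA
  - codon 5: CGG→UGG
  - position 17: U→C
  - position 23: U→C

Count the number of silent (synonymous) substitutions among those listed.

0

Codon 3: UUA (Leu) → UGA (Stop) — nonsense.
Codon 5: CGG (Arg) → UGG (Trp) — missense.
Codon 6: GUA (Val) → GCA (Ala) — missense.
Codon 8: GUG (Val) → GCG (Ala) — missense.
Synonymous: 0 of 4.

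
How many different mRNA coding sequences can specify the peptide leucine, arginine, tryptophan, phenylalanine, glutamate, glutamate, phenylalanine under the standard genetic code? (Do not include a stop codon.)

Leu: 6 codons.
Arg: 6 codons.
Trp: 1 codon.
Phe: 2 codons.
Glu: 2 codons.
Glu: 2 codons.
Phe: 2 codons.
6 × 6 × 1 × 2 × 2 × 2 × 2 = 576.

576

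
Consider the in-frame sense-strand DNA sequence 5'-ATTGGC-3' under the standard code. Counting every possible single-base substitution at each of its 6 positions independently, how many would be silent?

5

Codon 1 (ATT, Ile): 2 synonymous substitutions.
Codon 2 (GGC, Gly): 3 synonymous substitutions.
Total: 2 + 3 = 5.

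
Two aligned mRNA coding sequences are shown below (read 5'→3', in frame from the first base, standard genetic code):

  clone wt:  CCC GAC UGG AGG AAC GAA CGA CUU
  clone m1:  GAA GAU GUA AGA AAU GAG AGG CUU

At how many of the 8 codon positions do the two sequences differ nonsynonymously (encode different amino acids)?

Codon 1: CCC Pro / GAA Glu — nonsynonymous.
Codon 2: GAC Asp / GAU Asp — synonymous.
Codon 3: UGG Trp / GUA Val — nonsynonymous.
Codon 4: AGG Arg / AGA Arg — synonymous.
Codon 5: AAC Asn / AAU Asn — synonymous.
Codon 6: GAA Glu / GAG Glu — synonymous.
Codon 7: CGA Arg / AGG Arg — synonymous.
Codon 8: CUU Leu / CUU Leu — identical.
Nonsynonymous differences: 2.

2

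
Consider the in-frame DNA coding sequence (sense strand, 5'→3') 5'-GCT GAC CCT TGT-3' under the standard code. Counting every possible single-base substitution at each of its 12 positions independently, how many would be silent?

Codon 1 (GCT, Ala): 3 synonymous substitutions.
Codon 2 (GAC, Asp): 1 synonymous substitution.
Codon 3 (CCT, Pro): 3 synonymous substitutions.
Codon 4 (TGT, Cys): 1 synonymous substitution.
Total: 3 + 1 + 3 + 1 = 8.

8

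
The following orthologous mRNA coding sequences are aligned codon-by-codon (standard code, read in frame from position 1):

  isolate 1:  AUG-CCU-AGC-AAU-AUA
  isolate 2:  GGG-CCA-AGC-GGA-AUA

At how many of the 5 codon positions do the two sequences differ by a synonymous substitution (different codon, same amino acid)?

1

Codon 1: AUG Met / GGG Gly — nonsynonymous.
Codon 2: CCU Pro / CCA Pro — synonymous.
Codon 3: AGC Ser / AGC Ser — identical.
Codon 4: AAU Asn / GGA Gly — nonsynonymous.
Codon 5: AUA Ile / AUA Ile — identical.
Synonymous differences: 1.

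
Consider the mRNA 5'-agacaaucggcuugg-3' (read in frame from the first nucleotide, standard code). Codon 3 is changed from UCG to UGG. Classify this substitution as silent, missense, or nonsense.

Position 8 falls in codon 3: UCG → Ser.
After the substitution the codon is UGG → Trp.
Ser ≠ Trp, so this is a missense mutation.

missense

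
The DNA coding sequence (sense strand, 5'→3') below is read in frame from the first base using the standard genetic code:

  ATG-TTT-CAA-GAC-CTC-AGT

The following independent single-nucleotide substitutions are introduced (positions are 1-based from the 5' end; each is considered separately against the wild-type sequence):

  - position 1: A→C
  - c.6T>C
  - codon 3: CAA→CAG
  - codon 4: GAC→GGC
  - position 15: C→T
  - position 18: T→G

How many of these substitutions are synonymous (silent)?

Codon 1: ATG (Met) → CTG (Leu) — missense.
Codon 2: TTT (Phe) → TTC (Phe) — synonymous.
Codon 3: CAA (Gln) → CAG (Gln) — synonymous.
Codon 4: GAC (Asp) → GGC (Gly) — missense.
Codon 5: CTC (Leu) → CTT (Leu) — synonymous.
Codon 6: AGT (Ser) → AGG (Arg) — missense.
Synonymous: 3 of 6.

3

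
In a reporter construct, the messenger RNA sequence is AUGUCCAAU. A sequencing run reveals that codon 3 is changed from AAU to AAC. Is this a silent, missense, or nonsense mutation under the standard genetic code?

Position 9 falls in codon 3: AAU → Asn.
After the substitution the codon is AAC → Asn.
Both encode Asn, so the change is synonymous.

silent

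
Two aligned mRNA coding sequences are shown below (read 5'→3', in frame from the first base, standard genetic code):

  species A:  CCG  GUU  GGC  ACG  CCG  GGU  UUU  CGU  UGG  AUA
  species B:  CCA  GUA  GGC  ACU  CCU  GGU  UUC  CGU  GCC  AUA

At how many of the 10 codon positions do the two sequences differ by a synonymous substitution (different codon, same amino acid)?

Codon 1: CCG Pro / CCA Pro — synonymous.
Codon 2: GUU Val / GUA Val — synonymous.
Codon 3: GGC Gly / GGC Gly — identical.
Codon 4: ACG Thr / ACU Thr — synonymous.
Codon 5: CCG Pro / CCU Pro — synonymous.
Codon 6: GGU Gly / GGU Gly — identical.
Codon 7: UUU Phe / UUC Phe — synonymous.
Codon 8: CGU Arg / CGU Arg — identical.
Codon 9: UGG Trp / GCC Ala — nonsynonymous.
Codon 10: AUA Ile / AUA Ile — identical.
Synonymous differences: 5.

5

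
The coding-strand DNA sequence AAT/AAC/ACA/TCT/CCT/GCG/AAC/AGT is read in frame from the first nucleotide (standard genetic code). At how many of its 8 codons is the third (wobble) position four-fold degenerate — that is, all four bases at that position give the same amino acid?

4

Codon 1 AAT (Asn): third position 2-fold.
Codon 2 AAC (Asn): third position 2-fold.
Codon 3 ACA (Thr): third position 4-fold.
Codon 4 TCT (Ser): third position 4-fold.
Codon 5 CCT (Pro): third position 4-fold.
Codon 6 GCG (Ala): third position 4-fold.
Codon 7 AAC (Asn): third position 2-fold.
Codon 8 AGT (Ser): third position 2-fold.
Four-fold degenerate third positions: 4.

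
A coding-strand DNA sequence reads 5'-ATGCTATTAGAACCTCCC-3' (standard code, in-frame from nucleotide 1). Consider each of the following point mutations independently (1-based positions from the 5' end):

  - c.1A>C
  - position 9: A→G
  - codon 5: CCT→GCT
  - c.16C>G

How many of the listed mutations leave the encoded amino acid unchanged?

1

Codon 1: ATG (Met) → CTG (Leu) — missense.
Codon 3: TTA (Leu) → TTG (Leu) — synonymous.
Codon 5: CCT (Pro) → GCT (Ala) — missense.
Codon 6: CCC (Pro) → GCC (Ala) — missense.
Synonymous: 1 of 4.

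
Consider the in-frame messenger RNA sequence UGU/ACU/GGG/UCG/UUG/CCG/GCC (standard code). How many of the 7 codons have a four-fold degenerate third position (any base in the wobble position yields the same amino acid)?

5

Codon 1 UGU (Cys): third position 2-fold.
Codon 2 ACU (Thr): third position 4-fold.
Codon 3 GGG (Gly): third position 4-fold.
Codon 4 UCG (Ser): third position 4-fold.
Codon 5 UUG (Leu): third position 2-fold.
Codon 6 CCG (Pro): third position 4-fold.
Codon 7 GCC (Ala): third position 4-fold.
Four-fold degenerate third positions: 5.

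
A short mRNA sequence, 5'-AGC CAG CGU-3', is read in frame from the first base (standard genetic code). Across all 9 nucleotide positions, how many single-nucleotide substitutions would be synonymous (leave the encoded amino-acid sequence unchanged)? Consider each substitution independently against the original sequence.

Codon 1 (AGC, Ser): 1 synonymous substitution.
Codon 2 (CAG, Gln): 1 synonymous substitution.
Codon 3 (CGU, Arg): 3 synonymous substitutions.
Total: 1 + 1 + 3 = 5.

5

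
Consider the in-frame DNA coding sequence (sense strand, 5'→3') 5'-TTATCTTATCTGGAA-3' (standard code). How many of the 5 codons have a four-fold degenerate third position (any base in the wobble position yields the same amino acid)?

Codon 1 TTA (Leu): third position 2-fold.
Codon 2 TCT (Ser): third position 4-fold.
Codon 3 TAT (Tyr): third position 2-fold.
Codon 4 CTG (Leu): third position 4-fold.
Codon 5 GAA (Glu): third position 2-fold.
Four-fold degenerate third positions: 2.

2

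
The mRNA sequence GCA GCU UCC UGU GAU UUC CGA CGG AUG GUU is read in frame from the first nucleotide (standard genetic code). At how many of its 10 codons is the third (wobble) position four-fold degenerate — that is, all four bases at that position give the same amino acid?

Codon 1 GCA (Ala): third position 4-fold.
Codon 2 GCU (Ala): third position 4-fold.
Codon 3 UCC (Ser): third position 4-fold.
Codon 4 UGU (Cys): third position 2-fold.
Codon 5 GAU (Asp): third position 2-fold.
Codon 6 UUC (Phe): third position 2-fold.
Codon 7 CGA (Arg): third position 4-fold.
Codon 8 CGG (Arg): third position 4-fold.
Codon 9 AUG (Met): third position 1-fold.
Codon 10 GUU (Val): third position 4-fold.
Four-fold degenerate third positions: 6.

6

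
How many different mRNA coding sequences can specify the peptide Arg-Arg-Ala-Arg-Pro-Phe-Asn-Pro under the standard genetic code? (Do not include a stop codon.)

55296

Arg: 6 codons.
Arg: 6 codons.
Ala: 4 codons.
Arg: 6 codons.
Pro: 4 codons.
Phe: 2 codons.
Asn: 2 codons.
Pro: 4 codons.
6 × 6 × 4 × 6 × 4 × 2 × 2 × 4 = 55296.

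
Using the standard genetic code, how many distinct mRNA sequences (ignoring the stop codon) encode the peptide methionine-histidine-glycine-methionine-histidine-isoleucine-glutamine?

96

Met: 1 codon.
His: 2 codons.
Gly: 4 codons.
Met: 1 codon.
His: 2 codons.
Ile: 3 codons.
Gln: 2 codons.
1 × 2 × 4 × 1 × 2 × 3 × 2 = 96.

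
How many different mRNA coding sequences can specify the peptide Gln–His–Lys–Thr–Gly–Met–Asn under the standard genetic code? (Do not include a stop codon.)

256

Gln: 2 codons.
His: 2 codons.
Lys: 2 codons.
Thr: 4 codons.
Gly: 4 codons.
Met: 1 codon.
Asn: 2 codons.
2 × 2 × 2 × 4 × 4 × 1 × 2 = 256.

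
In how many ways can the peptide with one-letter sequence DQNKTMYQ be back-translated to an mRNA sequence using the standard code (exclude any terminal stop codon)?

256

Asp: 2 codons.
Gln: 2 codons.
Asn: 2 codons.
Lys: 2 codons.
Thr: 4 codons.
Met: 1 codon.
Tyr: 2 codons.
Gln: 2 codons.
2 × 2 × 2 × 2 × 4 × 1 × 2 × 2 = 256.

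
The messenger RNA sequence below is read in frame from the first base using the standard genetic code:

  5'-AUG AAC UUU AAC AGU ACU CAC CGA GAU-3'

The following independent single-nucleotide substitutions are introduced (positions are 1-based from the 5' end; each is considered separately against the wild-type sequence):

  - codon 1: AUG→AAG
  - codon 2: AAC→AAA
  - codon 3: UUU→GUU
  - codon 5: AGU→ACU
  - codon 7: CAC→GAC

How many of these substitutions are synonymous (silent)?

0

Codon 1: AUG (Met) → AAG (Lys) — missense.
Codon 2: AAC (Asn) → AAA (Lys) — missense.
Codon 3: UUU (Phe) → GUU (Val) — missense.
Codon 5: AGU (Ser) → ACU (Thr) — missense.
Codon 7: CAC (His) → GAC (Asp) — missense.
Synonymous: 0 of 5.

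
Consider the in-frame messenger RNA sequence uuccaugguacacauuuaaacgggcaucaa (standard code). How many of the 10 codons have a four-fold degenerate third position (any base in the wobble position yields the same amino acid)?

Codon 1 UUC (Phe): third position 2-fold.
Codon 2 CAU (His): third position 2-fold.
Codon 3 GGU (Gly): third position 4-fold.
Codon 4 ACA (Thr): third position 4-fold.
Codon 5 CAU (His): third position 2-fold.
Codon 6 UUA (Leu): third position 2-fold.
Codon 7 AAC (Asn): third position 2-fold.
Codon 8 GGG (Gly): third position 4-fold.
Codon 9 CAU (His): third position 2-fold.
Codon 10 CAA (Gln): third position 2-fold.
Four-fold degenerate third positions: 3.

3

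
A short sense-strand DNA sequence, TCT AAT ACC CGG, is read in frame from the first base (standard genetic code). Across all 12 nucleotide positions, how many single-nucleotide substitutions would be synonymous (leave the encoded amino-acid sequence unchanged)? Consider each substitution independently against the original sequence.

Codon 1 (TCT, Ser): 3 synonymous substitutions.
Codon 2 (AAT, Asn): 1 synonymous substitution.
Codon 3 (ACC, Thr): 3 synonymous substitutions.
Codon 4 (CGG, Arg): 4 synonymous substitutions.
Total: 3 + 1 + 3 + 4 = 11.

11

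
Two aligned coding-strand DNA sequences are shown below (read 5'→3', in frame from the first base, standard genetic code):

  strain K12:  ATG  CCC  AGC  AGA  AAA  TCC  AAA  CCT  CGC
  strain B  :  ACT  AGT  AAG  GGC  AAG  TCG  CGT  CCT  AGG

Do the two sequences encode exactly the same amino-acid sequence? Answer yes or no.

no

Codon 1: ATG Met / ACT Thr — nonsynonymous.
Codon 2: CCC Pro / AGT Ser — nonsynonymous.
Codon 3: AGC Ser / AAG Lys — nonsynonymous.
Codon 4: AGA Arg / GGC Gly — nonsynonymous.
Codon 5: AAA Lys / AAG Lys — synonymous.
Codon 6: TCC Ser / TCG Ser — synonymous.
Codon 7: AAA Lys / CGT Arg — nonsynonymous.
Codon 8: CCT Pro / CCT Pro — identical.
Codon 9: CGC Arg / AGG Arg — synonymous.
Nonsynonymous differences: 5 → different protein.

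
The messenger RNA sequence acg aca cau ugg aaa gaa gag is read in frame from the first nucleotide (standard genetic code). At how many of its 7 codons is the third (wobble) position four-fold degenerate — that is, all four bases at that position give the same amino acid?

2

Codon 1 ACG (Thr): third position 4-fold.
Codon 2 ACA (Thr): third position 4-fold.
Codon 3 CAU (His): third position 2-fold.
Codon 4 UGG (Trp): third position 1-fold.
Codon 5 AAA (Lys): third position 2-fold.
Codon 6 GAA (Glu): third position 2-fold.
Codon 7 GAG (Glu): third position 2-fold.
Four-fold degenerate third positions: 2.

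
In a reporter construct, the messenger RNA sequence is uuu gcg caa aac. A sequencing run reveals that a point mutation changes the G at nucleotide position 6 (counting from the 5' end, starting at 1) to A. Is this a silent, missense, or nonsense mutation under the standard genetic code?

Position 6 falls in codon 2: GCG → Ala.
After the substitution the codon is GCA → Ala.
Both encode Ala, so the change is synonymous.

silent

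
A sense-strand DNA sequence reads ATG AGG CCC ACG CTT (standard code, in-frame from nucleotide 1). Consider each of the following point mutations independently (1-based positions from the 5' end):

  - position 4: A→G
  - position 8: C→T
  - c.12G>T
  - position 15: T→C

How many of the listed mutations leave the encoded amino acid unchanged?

2

Codon 2: AGG (Arg) → GGG (Gly) — missense.
Codon 3: CCC (Pro) → CTC (Leu) — missense.
Codon 4: ACG (Thr) → ACT (Thr) — synonymous.
Codon 5: CTT (Leu) → CTC (Leu) — synonymous.
Synonymous: 2 of 4.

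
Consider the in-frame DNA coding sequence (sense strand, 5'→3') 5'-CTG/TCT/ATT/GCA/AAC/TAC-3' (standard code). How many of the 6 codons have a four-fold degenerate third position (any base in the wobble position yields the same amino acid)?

3

Codon 1 CTG (Leu): third position 4-fold.
Codon 2 TCT (Ser): third position 4-fold.
Codon 3 ATT (Ile): third position 3-fold.
Codon 4 GCA (Ala): third position 4-fold.
Codon 5 AAC (Asn): third position 2-fold.
Codon 6 TAC (Tyr): third position 2-fold.
Four-fold degenerate third positions: 3.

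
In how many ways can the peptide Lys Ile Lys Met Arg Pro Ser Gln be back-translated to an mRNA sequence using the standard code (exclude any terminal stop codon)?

Lys: 2 codons.
Ile: 3 codons.
Lys: 2 codons.
Met: 1 codon.
Arg: 6 codons.
Pro: 4 codons.
Ser: 6 codons.
Gln: 2 codons.
2 × 3 × 2 × 1 × 6 × 4 × 6 × 2 = 3456.

3456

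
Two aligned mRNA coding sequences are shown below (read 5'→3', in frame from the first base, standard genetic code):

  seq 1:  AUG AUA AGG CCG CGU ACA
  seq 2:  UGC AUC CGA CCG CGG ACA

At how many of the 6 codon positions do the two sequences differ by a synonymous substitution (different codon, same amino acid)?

3

Codon 1: AUG Met / UGC Cys — nonsynonymous.
Codon 2: AUA Ile / AUC Ile — synonymous.
Codon 3: AGG Arg / CGA Arg — synonymous.
Codon 4: CCG Pro / CCG Pro — identical.
Codon 5: CGU Arg / CGG Arg — synonymous.
Codon 6: ACA Thr / ACA Thr — identical.
Synonymous differences: 3.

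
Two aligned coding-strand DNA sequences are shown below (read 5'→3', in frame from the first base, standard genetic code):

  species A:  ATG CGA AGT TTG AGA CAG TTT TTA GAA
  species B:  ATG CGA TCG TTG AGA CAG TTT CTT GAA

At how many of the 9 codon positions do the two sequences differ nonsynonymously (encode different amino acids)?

0

Codon 1: ATG Met / ATG Met — identical.
Codon 2: CGA Arg / CGA Arg — identical.
Codon 3: AGT Ser / TCG Ser — synonymous.
Codon 4: TTG Leu / TTG Leu — identical.
Codon 5: AGA Arg / AGA Arg — identical.
Codon 6: CAG Gln / CAG Gln — identical.
Codon 7: TTT Phe / TTT Phe — identical.
Codon 8: TTA Leu / CTT Leu — synonymous.
Codon 9: GAA Glu / GAA Glu — identical.
Nonsynonymous differences: 0.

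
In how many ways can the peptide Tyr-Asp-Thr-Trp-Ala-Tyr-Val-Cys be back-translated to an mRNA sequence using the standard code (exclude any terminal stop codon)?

Tyr: 2 codons.
Asp: 2 codons.
Thr: 4 codons.
Trp: 1 codon.
Ala: 4 codons.
Tyr: 2 codons.
Val: 4 codons.
Cys: 2 codons.
2 × 2 × 4 × 1 × 4 × 2 × 4 × 2 = 1024.

1024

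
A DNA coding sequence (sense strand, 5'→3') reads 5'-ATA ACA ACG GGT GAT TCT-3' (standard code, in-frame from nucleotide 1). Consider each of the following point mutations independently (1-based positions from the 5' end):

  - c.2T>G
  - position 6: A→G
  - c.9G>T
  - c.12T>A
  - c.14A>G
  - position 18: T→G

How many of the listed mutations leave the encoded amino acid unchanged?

4

Codon 1: ATA (Ile) → AGA (Arg) — missense.
Codon 2: ACA (Thr) → ACG (Thr) — synonymous.
Codon 3: ACG (Thr) → ACT (Thr) — synonymous.
Codon 4: GGT (Gly) → GGA (Gly) — synonymous.
Codon 5: GAT (Asp) → GGT (Gly) — missense.
Codon 6: TCT (Ser) → TCG (Ser) — synonymous.
Synonymous: 4 of 6.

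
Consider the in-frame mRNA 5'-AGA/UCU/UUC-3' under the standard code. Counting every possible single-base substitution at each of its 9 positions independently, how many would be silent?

Codon 1 (AGA, Arg): 2 synonymous substitutions.
Codon 2 (UCU, Ser): 3 synonymous substitutions.
Codon 3 (UUC, Phe): 1 synonymous substitution.
Total: 2 + 3 + 1 = 6.

6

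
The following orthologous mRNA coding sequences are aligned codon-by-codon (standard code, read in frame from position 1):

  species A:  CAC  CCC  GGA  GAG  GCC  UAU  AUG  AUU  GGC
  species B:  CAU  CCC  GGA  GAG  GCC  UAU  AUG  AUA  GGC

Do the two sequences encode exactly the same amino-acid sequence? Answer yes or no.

Codon 1: CAC His / CAU His — synonymous.
Codon 2: CCC Pro / CCC Pro — identical.
Codon 3: GGA Gly / GGA Gly — identical.
Codon 4: GAG Glu / GAG Glu — identical.
Codon 5: GCC Ala / GCC Ala — identical.
Codon 6: UAU Tyr / UAU Tyr — identical.
Codon 7: AUG Met / AUG Met — identical.
Codon 8: AUU Ile / AUA Ile — synonymous.
Codon 9: GGC Gly / GGC Gly — identical.
Nonsynonymous differences: 0 → same protein.

yes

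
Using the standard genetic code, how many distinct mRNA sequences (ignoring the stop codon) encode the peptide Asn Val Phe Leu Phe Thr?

Asn: 2 codons.
Val: 4 codons.
Phe: 2 codons.
Leu: 6 codons.
Phe: 2 codons.
Thr: 4 codons.
2 × 4 × 2 × 6 × 2 × 4 = 768.

768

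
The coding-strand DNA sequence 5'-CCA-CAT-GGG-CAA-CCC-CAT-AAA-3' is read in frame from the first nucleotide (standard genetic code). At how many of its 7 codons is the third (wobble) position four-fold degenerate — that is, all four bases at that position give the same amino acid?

Codon 1 CCA (Pro): third position 4-fold.
Codon 2 CAT (His): third position 2-fold.
Codon 3 GGG (Gly): third position 4-fold.
Codon 4 CAA (Gln): third position 2-fold.
Codon 5 CCC (Pro): third position 4-fold.
Codon 6 CAT (His): third position 2-fold.
Codon 7 AAA (Lys): third position 2-fold.
Four-fold degenerate third positions: 3.

3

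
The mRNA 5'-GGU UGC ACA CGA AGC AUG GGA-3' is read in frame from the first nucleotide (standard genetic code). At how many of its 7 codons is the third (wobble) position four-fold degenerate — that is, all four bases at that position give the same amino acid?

4

Codon 1 GGU (Gly): third position 4-fold.
Codon 2 UGC (Cys): third position 2-fold.
Codon 3 ACA (Thr): third position 4-fold.
Codon 4 CGA (Arg): third position 4-fold.
Codon 5 AGC (Ser): third position 2-fold.
Codon 6 AUG (Met): third position 1-fold.
Codon 7 GGA (Gly): third position 4-fold.
Four-fold degenerate third positions: 4.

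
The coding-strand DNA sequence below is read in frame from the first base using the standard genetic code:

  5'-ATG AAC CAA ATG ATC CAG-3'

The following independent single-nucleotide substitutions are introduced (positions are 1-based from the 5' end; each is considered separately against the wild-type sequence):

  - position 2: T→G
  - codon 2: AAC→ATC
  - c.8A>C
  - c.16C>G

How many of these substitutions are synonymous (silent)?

0

Codon 1: ATG (Met) → AGG (Arg) — missense.
Codon 2: AAC (Asn) → ATC (Ile) — missense.
Codon 3: CAA (Gln) → CCA (Pro) — missense.
Codon 6: CAG (Gln) → GAG (Glu) — missense.
Synonymous: 0 of 4.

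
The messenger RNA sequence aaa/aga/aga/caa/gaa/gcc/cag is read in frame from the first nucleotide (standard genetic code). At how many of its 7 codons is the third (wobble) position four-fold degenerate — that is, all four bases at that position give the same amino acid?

Codon 1 AAA (Lys): third position 2-fold.
Codon 2 AGA (Arg): third position 2-fold.
Codon 3 AGA (Arg): third position 2-fold.
Codon 4 CAA (Gln): third position 2-fold.
Codon 5 GAA (Glu): third position 2-fold.
Codon 6 GCC (Ala): third position 4-fold.
Codon 7 CAG (Gln): third position 2-fold.
Four-fold degenerate third positions: 1.

1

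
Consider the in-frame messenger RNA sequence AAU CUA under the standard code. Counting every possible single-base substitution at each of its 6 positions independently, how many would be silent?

Codon 1 (AAU, Asn): 1 synonymous substitution.
Codon 2 (CUA, Leu): 4 synonymous substitutions.
Total: 1 + 4 = 5.

5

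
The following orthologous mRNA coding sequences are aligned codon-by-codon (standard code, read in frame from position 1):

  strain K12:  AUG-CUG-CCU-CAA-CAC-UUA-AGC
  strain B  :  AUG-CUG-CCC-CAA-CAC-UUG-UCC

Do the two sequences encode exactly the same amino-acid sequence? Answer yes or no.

yes

Codon 1: AUG Met / AUG Met — identical.
Codon 2: CUG Leu / CUG Leu — identical.
Codon 3: CCU Pro / CCC Pro — synonymous.
Codon 4: CAA Gln / CAA Gln — identical.
Codon 5: CAC His / CAC His — identical.
Codon 6: UUA Leu / UUG Leu — synonymous.
Codon 7: AGC Ser / UCC Ser — synonymous.
Nonsynonymous differences: 0 → same protein.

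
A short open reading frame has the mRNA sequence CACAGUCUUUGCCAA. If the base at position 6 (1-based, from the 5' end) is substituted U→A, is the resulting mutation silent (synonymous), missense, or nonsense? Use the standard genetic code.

Position 6 falls in codon 2: AGU → Ser.
After the substitution the codon is AGA → Arg.
Ser ≠ Arg, so this is a missense mutation.

missense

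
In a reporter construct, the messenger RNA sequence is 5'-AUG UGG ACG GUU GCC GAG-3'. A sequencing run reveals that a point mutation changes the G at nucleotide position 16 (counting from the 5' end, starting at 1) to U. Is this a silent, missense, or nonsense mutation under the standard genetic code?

Position 16 falls in codon 6: GAG → Glu.
After the substitution the codon is UAG → Stop.
The new codon is a stop codon, so this is a nonsense mutation.

nonsense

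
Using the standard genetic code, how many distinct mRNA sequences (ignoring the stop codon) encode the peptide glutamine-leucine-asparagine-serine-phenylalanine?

Gln: 2 codons.
Leu: 6 codons.
Asn: 2 codons.
Ser: 6 codons.
Phe: 2 codons.
2 × 6 × 2 × 6 × 2 = 288.

288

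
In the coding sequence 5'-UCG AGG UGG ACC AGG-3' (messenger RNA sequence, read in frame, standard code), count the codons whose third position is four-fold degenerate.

Codon 1 UCG (Ser): third position 4-fold.
Codon 2 AGG (Arg): third position 2-fold.
Codon 3 UGG (Trp): third position 1-fold.
Codon 4 ACC (Thr): third position 4-fold.
Codon 5 AGG (Arg): third position 2-fold.
Four-fold degenerate third positions: 2.

2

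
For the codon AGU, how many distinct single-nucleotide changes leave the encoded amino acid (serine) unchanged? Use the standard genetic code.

Position 1: none → 0 synonymous.
Position 2: none → 0 synonymous.
Position 3: AGC → 1 synonymous.
Total: 0 + 0 + 1 = 1.

1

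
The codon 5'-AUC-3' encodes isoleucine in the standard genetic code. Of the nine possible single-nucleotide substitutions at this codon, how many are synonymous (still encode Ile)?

2

Position 1: none → 0 synonymous.
Position 2: none → 0 synonymous.
Position 3: AUU, AUA → 2 synonymous.
Total: 0 + 0 + 2 = 2.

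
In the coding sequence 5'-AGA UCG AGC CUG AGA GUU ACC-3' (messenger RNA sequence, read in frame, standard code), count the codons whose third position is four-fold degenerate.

4

Codon 1 AGA (Arg): third position 2-fold.
Codon 2 UCG (Ser): third position 4-fold.
Codon 3 AGC (Ser): third position 2-fold.
Codon 4 CUG (Leu): third position 4-fold.
Codon 5 AGA (Arg): third position 2-fold.
Codon 6 GUU (Val): third position 4-fold.
Codon 7 ACC (Thr): third position 4-fold.
Four-fold degenerate third positions: 4.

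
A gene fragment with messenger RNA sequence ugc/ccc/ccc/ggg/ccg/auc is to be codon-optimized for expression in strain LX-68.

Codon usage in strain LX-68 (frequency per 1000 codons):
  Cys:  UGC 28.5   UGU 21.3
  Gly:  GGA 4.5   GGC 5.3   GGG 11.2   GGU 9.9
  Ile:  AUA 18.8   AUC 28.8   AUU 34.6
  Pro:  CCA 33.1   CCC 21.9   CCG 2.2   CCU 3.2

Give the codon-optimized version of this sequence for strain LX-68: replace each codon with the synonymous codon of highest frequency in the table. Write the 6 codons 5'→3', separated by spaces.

UGC CCA CCA GGG CCA AUU

Codon 1 (Cys): best is UGC at 28.5.
Codon 2 (Pro): best is CCA at 33.1.
Codon 3 (Pro): best is CCA at 33.1.
Codon 4 (Gly): best is GGG at 11.2.
Codon 5 (Pro): best is CCA at 33.1.
Codon 6 (Ile): best is AUU at 34.6.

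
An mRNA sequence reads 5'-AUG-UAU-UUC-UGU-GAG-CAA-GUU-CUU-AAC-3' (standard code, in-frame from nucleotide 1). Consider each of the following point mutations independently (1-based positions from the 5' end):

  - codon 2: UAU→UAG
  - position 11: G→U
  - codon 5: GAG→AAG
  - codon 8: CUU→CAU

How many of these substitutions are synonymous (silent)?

Codon 2: UAU (Tyr) → UAG (Stop) — nonsense.
Codon 4: UGU (Cys) → UUU (Phe) — missense.
Codon 5: GAG (Glu) → AAG (Lys) — missense.
Codon 8: CUU (Leu) → CAU (His) — missense.
Synonymous: 0 of 4.

0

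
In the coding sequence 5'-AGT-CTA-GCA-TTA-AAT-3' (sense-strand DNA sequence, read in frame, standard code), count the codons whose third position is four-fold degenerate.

Codon 1 AGT (Ser): third position 2-fold.
Codon 2 CTA (Leu): third position 4-fold.
Codon 3 GCA (Ala): third position 4-fold.
Codon 4 TTA (Leu): third position 2-fold.
Codon 5 AAT (Asn): third position 2-fold.
Four-fold degenerate third positions: 2.

2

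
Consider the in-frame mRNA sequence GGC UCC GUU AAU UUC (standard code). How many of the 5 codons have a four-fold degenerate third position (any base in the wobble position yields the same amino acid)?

Codon 1 GGC (Gly): third position 4-fold.
Codon 2 UCC (Ser): third position 4-fold.
Codon 3 GUU (Val): third position 4-fold.
Codon 4 AAU (Asn): third position 2-fold.
Codon 5 UUC (Phe): third position 2-fold.
Four-fold degenerate third positions: 3.

3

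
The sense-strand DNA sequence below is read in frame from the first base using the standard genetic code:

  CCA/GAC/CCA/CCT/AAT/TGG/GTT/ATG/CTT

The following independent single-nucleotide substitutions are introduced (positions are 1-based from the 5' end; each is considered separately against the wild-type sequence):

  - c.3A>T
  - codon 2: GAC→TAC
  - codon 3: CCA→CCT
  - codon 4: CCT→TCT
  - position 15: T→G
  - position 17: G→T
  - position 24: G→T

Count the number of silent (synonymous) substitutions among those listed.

Codon 1: CCA (Pro) → CCT (Pro) — synonymous.
Codon 2: GAC (Asp) → TAC (Tyr) — missense.
Codon 3: CCA (Pro) → CCT (Pro) — synonymous.
Codon 4: CCT (Pro) → TCT (Ser) — missense.
Codon 5: AAT (Asn) → AAG (Lys) — missense.
Codon 6: TGG (Trp) → TTG (Leu) — missense.
Codon 8: ATG (Met) → ATT (Ile) — missense.
Synonymous: 2 of 7.

2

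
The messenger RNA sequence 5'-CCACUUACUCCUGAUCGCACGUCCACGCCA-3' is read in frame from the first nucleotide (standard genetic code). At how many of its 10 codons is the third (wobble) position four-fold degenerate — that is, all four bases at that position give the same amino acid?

Codon 1 CCA (Pro): third position 4-fold.
Codon 2 CUU (Leu): third position 4-fold.
Codon 3 ACU (Thr): third position 4-fold.
Codon 4 CCU (Pro): third position 4-fold.
Codon 5 GAU (Asp): third position 2-fold.
Codon 6 CGC (Arg): third position 4-fold.
Codon 7 ACG (Thr): third position 4-fold.
Codon 8 UCC (Ser): third position 4-fold.
Codon 9 ACG (Thr): third position 4-fold.
Codon 10 CCA (Pro): third position 4-fold.
Four-fold degenerate third positions: 9.

9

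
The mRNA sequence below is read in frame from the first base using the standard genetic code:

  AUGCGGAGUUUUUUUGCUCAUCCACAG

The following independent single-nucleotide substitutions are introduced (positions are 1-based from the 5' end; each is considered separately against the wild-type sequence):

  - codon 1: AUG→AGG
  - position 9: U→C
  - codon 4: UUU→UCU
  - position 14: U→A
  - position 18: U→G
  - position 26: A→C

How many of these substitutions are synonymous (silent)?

Codon 1: AUG (Met) → AGG (Arg) — missense.
Codon 3: AGU (Ser) → AGC (Ser) — synonymous.
Codon 4: UUU (Phe) → UCU (Ser) — missense.
Codon 5: UUU (Phe) → UAU (Tyr) — missense.
Codon 6: GCU (Ala) → GCG (Ala) — synonymous.
Codon 9: CAG (Gln) → CCG (Pro) — missense.
Synonymous: 2 of 6.

2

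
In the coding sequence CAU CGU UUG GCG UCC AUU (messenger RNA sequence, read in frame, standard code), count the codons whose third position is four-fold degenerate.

Codon 1 CAU (His): third position 2-fold.
Codon 2 CGU (Arg): third position 4-fold.
Codon 3 UUG (Leu): third position 2-fold.
Codon 4 GCG (Ala): third position 4-fold.
Codon 5 UCC (Ser): third position 4-fold.
Codon 6 AUU (Ile): third position 3-fold.
Four-fold degenerate third positions: 3.

3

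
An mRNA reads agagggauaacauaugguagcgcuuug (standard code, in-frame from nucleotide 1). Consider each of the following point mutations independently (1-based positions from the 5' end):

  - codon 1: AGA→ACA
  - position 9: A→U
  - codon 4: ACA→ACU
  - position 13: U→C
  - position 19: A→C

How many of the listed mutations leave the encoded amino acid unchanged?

Codon 1: AGA (Arg) → ACA (Thr) — missense.
Codon 3: AUA (Ile) → AUU (Ile) — synonymous.
Codon 4: ACA (Thr) → ACU (Thr) — synonymous.
Codon 5: UAU (Tyr) → CAU (His) — missense.
Codon 7: AGC (Ser) → CGC (Arg) — missense.
Synonymous: 2 of 5.

2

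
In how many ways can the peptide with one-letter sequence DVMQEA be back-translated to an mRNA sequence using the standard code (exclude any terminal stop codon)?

128

Asp: 2 codons.
Val: 4 codons.
Met: 1 codon.
Gln: 2 codons.
Glu: 2 codons.
Ala: 4 codons.
2 × 4 × 1 × 2 × 2 × 4 = 128.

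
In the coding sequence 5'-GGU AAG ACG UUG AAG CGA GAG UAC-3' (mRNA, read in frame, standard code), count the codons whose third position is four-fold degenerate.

Codon 1 GGU (Gly): third position 4-fold.
Codon 2 AAG (Lys): third position 2-fold.
Codon 3 ACG (Thr): third position 4-fold.
Codon 4 UUG (Leu): third position 2-fold.
Codon 5 AAG (Lys): third position 2-fold.
Codon 6 CGA (Arg): third position 4-fold.
Codon 7 GAG (Glu): third position 2-fold.
Codon 8 UAC (Tyr): third position 2-fold.
Four-fold degenerate third positions: 3.

3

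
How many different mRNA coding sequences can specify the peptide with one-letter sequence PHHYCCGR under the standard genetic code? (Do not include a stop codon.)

Pro: 4 codons.
His: 2 codons.
His: 2 codons.
Tyr: 2 codons.
Cys: 2 codons.
Cys: 2 codons.
Gly: 4 codons.
Arg: 6 codons.
4 × 2 × 2 × 2 × 2 × 2 × 4 × 6 = 3072.

3072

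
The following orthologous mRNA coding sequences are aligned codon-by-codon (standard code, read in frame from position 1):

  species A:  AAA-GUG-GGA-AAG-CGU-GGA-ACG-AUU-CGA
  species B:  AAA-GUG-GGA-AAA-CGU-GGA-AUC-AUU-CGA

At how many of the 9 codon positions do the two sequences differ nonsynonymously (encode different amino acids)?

1

Codon 1: AAA Lys / AAA Lys — identical.
Codon 2: GUG Val / GUG Val — identical.
Codon 3: GGA Gly / GGA Gly — identical.
Codon 4: AAG Lys / AAA Lys — synonymous.
Codon 5: CGU Arg / CGU Arg — identical.
Codon 6: GGA Gly / GGA Gly — identical.
Codon 7: ACG Thr / AUC Ile — nonsynonymous.
Codon 8: AUU Ile / AUU Ile — identical.
Codon 9: CGA Arg / CGA Arg — identical.
Nonsynonymous differences: 1.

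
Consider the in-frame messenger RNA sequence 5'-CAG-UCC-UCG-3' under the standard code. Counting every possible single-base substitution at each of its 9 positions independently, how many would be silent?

Codon 1 (CAG, Gln): 1 synonymous substitution.
Codon 2 (UCC, Ser): 3 synonymous substitutions.
Codon 3 (UCG, Ser): 3 synonymous substitutions.
Total: 1 + 3 + 3 = 7.

7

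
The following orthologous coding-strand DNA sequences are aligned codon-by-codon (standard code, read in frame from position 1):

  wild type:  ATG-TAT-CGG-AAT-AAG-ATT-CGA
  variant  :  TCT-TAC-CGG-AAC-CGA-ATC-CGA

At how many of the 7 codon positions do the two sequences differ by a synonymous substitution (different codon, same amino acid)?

Codon 1: ATG Met / TCT Ser — nonsynonymous.
Codon 2: TAT Tyr / TAC Tyr — synonymous.
Codon 3: CGG Arg / CGG Arg — identical.
Codon 4: AAT Asn / AAC Asn — synonymous.
Codon 5: AAG Lys / CGA Arg — nonsynonymous.
Codon 6: ATT Ile / ATC Ile — synonymous.
Codon 7: CGA Arg / CGA Arg — identical.
Synonymous differences: 3.

3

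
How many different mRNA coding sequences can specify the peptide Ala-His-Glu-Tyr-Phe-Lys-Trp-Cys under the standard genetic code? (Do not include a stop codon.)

Ala: 4 codons.
His: 2 codons.
Glu: 2 codons.
Tyr: 2 codons.
Phe: 2 codons.
Lys: 2 codons.
Trp: 1 codon.
Cys: 2 codons.
4 × 2 × 2 × 2 × 2 × 2 × 1 × 2 = 256.

256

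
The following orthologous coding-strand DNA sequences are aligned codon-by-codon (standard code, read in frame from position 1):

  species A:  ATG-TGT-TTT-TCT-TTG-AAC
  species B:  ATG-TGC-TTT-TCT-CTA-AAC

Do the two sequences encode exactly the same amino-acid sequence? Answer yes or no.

yes

Codon 1: ATG Met / ATG Met — identical.
Codon 2: TGT Cys / TGC Cys — synonymous.
Codon 3: TTT Phe / TTT Phe — identical.
Codon 4: TCT Ser / TCT Ser — identical.
Codon 5: TTG Leu / CTA Leu — synonymous.
Codon 6: AAC Asn / AAC Asn — identical.
Nonsynonymous differences: 0 → same protein.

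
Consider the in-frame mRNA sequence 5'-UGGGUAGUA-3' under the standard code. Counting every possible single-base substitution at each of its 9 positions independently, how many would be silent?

Codon 1 (UGG, Trp): 0 synonymous substitutions.
Codon 2 (GUA, Val): 3 synonymous substitutions.
Codon 3 (GUA, Val): 3 synonymous substitutions.
Total: 0 + 3 + 3 = 6.

6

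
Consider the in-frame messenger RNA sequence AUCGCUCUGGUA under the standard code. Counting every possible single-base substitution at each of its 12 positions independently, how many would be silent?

12

Codon 1 (AUC, Ile): 2 synonymous substitutions.
Codon 2 (GCU, Ala): 3 synonymous substitutions.
Codon 3 (CUG, Leu): 4 synonymous substitutions.
Codon 4 (GUA, Val): 3 synonymous substitutions.
Total: 2 + 3 + 4 + 3 = 12.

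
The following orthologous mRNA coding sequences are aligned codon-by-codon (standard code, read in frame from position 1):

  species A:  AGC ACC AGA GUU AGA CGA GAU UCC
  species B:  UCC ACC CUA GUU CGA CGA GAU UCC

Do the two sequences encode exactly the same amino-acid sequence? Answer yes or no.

no

Codon 1: AGC Ser / UCC Ser — synonymous.
Codon 2: ACC Thr / ACC Thr — identical.
Codon 3: AGA Arg / CUA Leu — nonsynonymous.
Codon 4: GUU Val / GUU Val — identical.
Codon 5: AGA Arg / CGA Arg — synonymous.
Codon 6: CGA Arg / CGA Arg — identical.
Codon 7: GAU Asp / GAU Asp — identical.
Codon 8: UCC Ser / UCC Ser — identical.
Nonsynonymous differences: 1 → different protein.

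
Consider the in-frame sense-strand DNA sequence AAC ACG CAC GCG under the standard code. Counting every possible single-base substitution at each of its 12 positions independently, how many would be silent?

Codon 1 (AAC, Asn): 1 synonymous substitution.
Codon 2 (ACG, Thr): 3 synonymous substitutions.
Codon 3 (CAC, His): 1 synonymous substitution.
Codon 4 (GCG, Ala): 3 synonymous substitutions.
Total: 1 + 3 + 1 + 3 = 8.

8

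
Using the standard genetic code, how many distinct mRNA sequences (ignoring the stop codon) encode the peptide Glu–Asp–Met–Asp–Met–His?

16

Glu: 2 codons.
Asp: 2 codons.
Met: 1 codon.
Asp: 2 codons.
Met: 1 codon.
His: 2 codons.
2 × 2 × 1 × 2 × 1 × 2 = 16.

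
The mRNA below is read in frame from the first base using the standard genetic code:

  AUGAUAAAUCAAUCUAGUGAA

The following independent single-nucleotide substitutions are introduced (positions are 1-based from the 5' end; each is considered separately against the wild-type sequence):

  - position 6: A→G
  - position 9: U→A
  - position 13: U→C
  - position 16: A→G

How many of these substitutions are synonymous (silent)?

Codon 2: AUA (Ile) → AUG (Met) — missense.
Codon 3: AAU (Asn) → AAA (Lys) — missense.
Codon 5: UCU (Ser) → CCU (Pro) — missense.
Codon 6: AGU (Ser) → GGU (Gly) — missense.
Synonymous: 0 of 4.

0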